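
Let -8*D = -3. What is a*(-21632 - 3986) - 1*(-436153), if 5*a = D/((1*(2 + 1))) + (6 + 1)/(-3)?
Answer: 26848057/60 ≈ 4.4747e+5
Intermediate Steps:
D = 3/8 (D = -⅛*(-3) = 3/8 ≈ 0.37500)
a = -53/120 (a = (3/(8*((1*(2 + 1)))) + (6 + 1)/(-3))/5 = (3/(8*((1*3))) + 7*(-⅓))/5 = ((3/8)/3 - 7/3)/5 = ((3/8)*(⅓) - 7/3)/5 = (⅛ - 7/3)/5 = (⅕)*(-53/24) = -53/120 ≈ -0.44167)
a*(-21632 - 3986) - 1*(-436153) = -53*(-21632 - 3986)/120 - 1*(-436153) = -53/120*(-25618) + 436153 = 678877/60 + 436153 = 26848057/60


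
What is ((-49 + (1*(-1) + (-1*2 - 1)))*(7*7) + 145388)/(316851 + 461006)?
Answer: 142791/777857 ≈ 0.18357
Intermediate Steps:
((-49 + (1*(-1) + (-1*2 - 1)))*(7*7) + 145388)/(316851 + 461006) = ((-49 + (-1 + (-2 - 1)))*49 + 145388)/777857 = ((-49 + (-1 - 3))*49 + 145388)*(1/777857) = ((-49 - 4)*49 + 145388)*(1/777857) = (-53*49 + 145388)*(1/777857) = (-2597 + 145388)*(1/777857) = 142791*(1/777857) = 142791/777857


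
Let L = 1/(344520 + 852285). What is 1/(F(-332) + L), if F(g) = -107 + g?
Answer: -1196805/525397394 ≈ -0.0022779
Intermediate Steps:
L = 1/1196805 ≈ 8.3556e-7
1/(F(-332) + L) = 1/((-107 - 332) + 1/1196805) = 1/(-439 + 1/1196805) = 1/(-525397394/1196805) = -1196805/525397394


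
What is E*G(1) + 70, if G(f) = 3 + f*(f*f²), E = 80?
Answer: 390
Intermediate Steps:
G(f) = 3 + f⁴ (G(f) = 3 + f*f³ = 3 + f⁴)
E*G(1) + 70 = 80*(3 + 1⁴) + 70 = 80*(3 + 1) + 70 = 80*4 + 70 = 320 + 70 = 390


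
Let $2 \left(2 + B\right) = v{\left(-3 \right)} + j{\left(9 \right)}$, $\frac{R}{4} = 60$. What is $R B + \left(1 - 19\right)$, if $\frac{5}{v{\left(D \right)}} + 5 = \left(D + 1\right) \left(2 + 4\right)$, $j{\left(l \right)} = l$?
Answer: $\frac{9294}{17} \approx 546.71$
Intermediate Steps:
$R = 240$ ($R = 4 \cdot 60 = 240$)
$v{\left(D \right)} = \frac{5}{1 + 6 D}$ ($v{\left(D \right)} = \frac{5}{-5 + \left(D + 1\right) \left(2 + 4\right)} = \frac{5}{-5 + \left(1 + D\right) 6} = \frac{5}{-5 + \left(6 + 6 D\right)} = \frac{5}{1 + 6 D}$)
$B = \frac{40}{17}$ ($B = -2 + \frac{\frac{5}{1 + 6 \left(-3\right)} + 9}{2} = -2 + \frac{\frac{5}{1 - 18} + 9}{2} = -2 + \frac{\frac{5}{-17} + 9}{2} = -2 + \frac{5 \left(- \frac{1}{17}\right) + 9}{2} = -2 + \frac{- \frac{5}{17} + 9}{2} = -2 + \frac{1}{2} \cdot \frac{148}{17} = -2 + \frac{74}{17} = \frac{40}{17} \approx 2.3529$)
$R B + \left(1 - 19\right) = 240 \cdot \frac{40}{17} + \left(1 - 19\right) = \frac{9600}{17} + \left(1 - 19\right) = \frac{9600}{17} - 18 = \frac{9294}{17}$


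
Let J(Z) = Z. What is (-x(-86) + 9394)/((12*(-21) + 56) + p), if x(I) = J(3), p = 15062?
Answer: 9391/14866 ≈ 0.63171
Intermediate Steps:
x(I) = 3
(-x(-86) + 9394)/((12*(-21) + 56) + p) = (-1*3 + 9394)/((12*(-21) + 56) + 15062) = (-3 + 9394)/((-252 + 56) + 15062) = 9391/(-196 + 15062) = 9391/14866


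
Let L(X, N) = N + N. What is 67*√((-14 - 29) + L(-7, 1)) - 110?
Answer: -110 + 67*I*√41 ≈ -110.0 + 429.01*I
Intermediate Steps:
L(X, N) = 2*N
67*√((-14 - 29) + L(-7, 1)) - 110 = 67*√((-14 - 29) + 2*1) - 110 = 67*√(-43 + 2) - 110 = 67*√(-41) - 110 = 67*(I*√41) - 110 = 67*I*√41 - 110 = -110 + 67*I*√41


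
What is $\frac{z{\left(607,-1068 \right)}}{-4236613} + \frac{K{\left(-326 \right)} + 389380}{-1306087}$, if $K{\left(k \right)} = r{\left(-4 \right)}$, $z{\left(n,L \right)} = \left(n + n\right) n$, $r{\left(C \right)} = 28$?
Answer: $- \frac{2612223893230}{5533385163331} \approx -0.47208$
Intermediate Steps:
$z{\left(n,L \right)} = 2 n^{2}$ ($z{\left(n,L \right)} = 2 n n = 2 n^{2}$)
$K{\left(k \right)} = 28$
$\frac{z{\left(607,-1068 \right)}}{-4236613} + \frac{K{\left(-326 \right)} + 389380}{-1306087} = \frac{2 \cdot 607^{2}}{-4236613} + \frac{28 + 389380}{-1306087} = 2 \cdot 368449 \left(- \frac{1}{4236613}\right) + 389408 \left(- \frac{1}{1306087}\right) = 736898 \left(- \frac{1}{4236613}\right) - \frac{389408}{1306087} = - \frac{736898}{4236613} - \frac{389408}{1306087} = - \frac{2612223893230}{5533385163331}$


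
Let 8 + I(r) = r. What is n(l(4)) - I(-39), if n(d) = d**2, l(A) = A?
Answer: 63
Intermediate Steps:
I(r) = -8 + r
n(l(4)) - I(-39) = 4**2 - (-8 - 39) = 16 - 1*(-47) = 16 + 47 = 63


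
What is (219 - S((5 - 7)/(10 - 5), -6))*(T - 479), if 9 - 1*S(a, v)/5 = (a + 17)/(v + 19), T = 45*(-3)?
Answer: -1439830/13 ≈ -1.1076e+5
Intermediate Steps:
T = -135
S(a, v) = 45 - 5*(17 + a)/(19 + v) (S(a, v) = 45 - 5*(a + 17)/(v + 19) = 45 - 5*(17 + a)/(19 + v))
(219 - S((5 - 7)/(10 - 5), -6))*(T - 479) = (219 - 5*(154 - (5 - 7)/(10 - 5) + 9*(-6))/(19 - 6))*(-135 - 479) = (219 - 5*(154 - (-2)/5 - 54)/13)*(-614) = (219 - 5*(154 - 1*(-⅖) - 54)/13)*(-614) = (219 - 5*(154 + ⅖ - 54)/13)*(-614) = (219 - 5*502/(13*5))*(-614) = (219 - 1*502/13)*(-614) = (219 - 502/13)*(-614) = (2345/13)*(-614) = -1439830/13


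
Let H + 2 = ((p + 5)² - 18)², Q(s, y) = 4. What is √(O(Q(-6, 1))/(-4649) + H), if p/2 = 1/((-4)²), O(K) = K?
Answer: √5871128269233/297536 ≈ 8.1437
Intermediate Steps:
p = ⅛ (p = 2/((-4)²) = 2/16 = 2*(1/16) = ⅛ ≈ 0.12500)
H = 271649/4096 (H = -2 + ((⅛ + 5)² - 18)² = -2 + ((41/8)² - 18)² = -2 + (1681/64 - 18)² = -2 + (529/64)² = -2 + 279841/4096 = 271649/4096 ≈ 66.321)
√(O(Q(-6, 1))/(-4649) + H) = √(4/(-4649) + 271649/4096) = √(4*(-1/4649) + 271649/4096) = √(-4/4649 + 271649/4096) = √(1262879817/19042304) = √5871128269233/297536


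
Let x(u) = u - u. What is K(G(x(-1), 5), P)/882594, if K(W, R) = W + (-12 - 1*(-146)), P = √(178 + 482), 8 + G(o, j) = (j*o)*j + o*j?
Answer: 7/49033 ≈ 0.00014276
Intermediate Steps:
x(u) = 0
G(o, j) = -8 + j*o + o*j² (G(o, j) = -8 + ((j*o)*j + o*j) = -8 + (o*j² + j*o) = -8 + (j*o + o*j²) = -8 + j*o + o*j²)
P = 2*√165 (P = √660 = 2*√165 ≈ 25.690)
K(W, R) = 134 + W (K(W, R) = W + (-12 + 146) = W + 134 = 134 + W)
K(G(x(-1), 5), P)/882594 = (134 + (-8 + 5*0 + 0*5²))/882594 = (134 + (-8 + 0 + 0*25))*(1/882594) = (134 + (-8 + 0 + 0))*(1/882594) = (134 - 8)*(1/882594) = 126*(1/882594) = 7/49033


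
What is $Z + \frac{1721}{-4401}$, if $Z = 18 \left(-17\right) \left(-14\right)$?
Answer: $\frac{18852163}{4401} \approx 4283.6$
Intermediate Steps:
$Z = 4284$ ($Z = \left(-306\right) \left(-14\right) = 4284$)
$Z + \frac{1721}{-4401} = 4284 + \frac{1721}{-4401} = 4284 + 1721 \left(- \frac{1}{4401}\right) = 4284 - \frac{1721}{4401} = \frac{18852163}{4401}$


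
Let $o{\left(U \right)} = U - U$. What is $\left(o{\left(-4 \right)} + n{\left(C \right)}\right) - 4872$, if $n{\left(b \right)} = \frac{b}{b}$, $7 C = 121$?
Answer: $-4871$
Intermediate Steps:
$o{\left(U \right)} = 0$
$C = \frac{121}{7}$ ($C = \frac{1}{7} \cdot 121 = \frac{121}{7} \approx 17.286$)
$n{\left(b \right)} = 1$
$\left(o{\left(-4 \right)} + n{\left(C \right)}\right) - 4872 = \left(0 + 1\right) - 4872 = 1 - 4872 = -4871$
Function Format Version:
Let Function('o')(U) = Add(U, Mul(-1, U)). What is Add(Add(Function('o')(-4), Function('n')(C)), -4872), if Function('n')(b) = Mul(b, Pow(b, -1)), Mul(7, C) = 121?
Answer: -4871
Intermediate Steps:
Function('o')(U) = 0
C = Rational(121, 7) (C = Mul(Rational(1, 7), 121) = Rational(121, 7) ≈ 17.286)
Function('n')(b) = 1
Add(Add(Function('o')(-4), Function('n')(C)), -4872) = Add(Add(0, 1), -4872) = Add(1, -4872) = -4871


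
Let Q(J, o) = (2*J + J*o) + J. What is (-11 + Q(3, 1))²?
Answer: 1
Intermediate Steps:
Q(J, o) = 3*J + J*o
(-11 + Q(3, 1))² = (-11 + 3*(3 + 1))² = (-11 + 3*4)² = (-11 + 12)² = 1² = 1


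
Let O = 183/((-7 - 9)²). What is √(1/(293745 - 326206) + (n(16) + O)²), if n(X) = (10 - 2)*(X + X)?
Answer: 3*√505665323629102065/8310016 ≈ 256.71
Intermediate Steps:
O = 183/256 (O = 183/((-16)²) = 183/256 ≈ 0.71484)
n(X) = 16*X (n(X) = 8*(2*X) = 16*X)
√(1/(293745 - 326206) + (n(16) + O)²) = √(1/(293745 - 326206) + (16*16 + 183/256)²) = √(1/(-32461) + (256 + 183/256)²) = √(-1/32461 + (65719/256)²) = √(-1/32461 + 4318986961/65536) = √(140198635675485/2127364096) = 3*√505665323629102065/8310016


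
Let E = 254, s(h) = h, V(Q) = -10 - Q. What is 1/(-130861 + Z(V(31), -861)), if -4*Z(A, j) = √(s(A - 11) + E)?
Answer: -1046888/136996810467 + 2*√202/136996810467 ≈ -7.6415e-6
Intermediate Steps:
Z(A, j) = -√(243 + A)/4 (Z(A, j) = -√((A - 11) + 254)/4 = -√((-11 + A) + 254)/4 = -√(243 + A)/4)
1/(-130861 + Z(V(31), -861)) = 1/(-130861 - √(243 + (-10 - 1*31))/4) = 1/(-130861 - √(243 + (-10 - 31))/4) = 1/(-130861 - √(243 - 41)/4) = 1/(-130861 - √202/4)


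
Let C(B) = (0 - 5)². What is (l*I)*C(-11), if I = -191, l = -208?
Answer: 993200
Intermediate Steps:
C(B) = 25 (C(B) = (-5)² = 25)
(l*I)*C(-11) = -208*(-191)*25 = 39728*25 = 993200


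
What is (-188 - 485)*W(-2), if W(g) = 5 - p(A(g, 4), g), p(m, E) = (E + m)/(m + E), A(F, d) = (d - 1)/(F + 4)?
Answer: -2692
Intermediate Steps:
A(F, d) = (-1 + d)/(4 + F)
p(m, E) = 1 (p(m, E) = (E + m)/(E + m) = 1)
W(g) = 4 (W(g) = 5 - 1*1 = 5 - 1 = 4)
(-188 - 485)*W(-2) = (-188 - 485)*4 = -673*4 = -2692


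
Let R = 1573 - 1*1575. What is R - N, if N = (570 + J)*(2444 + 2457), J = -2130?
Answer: 7645558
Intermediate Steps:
R = -2 (R = 1573 - 1575 = -2)
N = -7645560 (N = (570 - 2130)*(2444 + 2457) = -1560*4901 = -7645560)
R - N = -2 - 1*(-7645560) = -2 + 7645560 = 7645558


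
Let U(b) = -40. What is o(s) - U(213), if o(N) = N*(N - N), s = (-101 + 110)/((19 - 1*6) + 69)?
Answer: 40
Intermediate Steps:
s = 9/82 (s = 9/((19 - 6) + 69) = 9/(13 + 69) = 9/82 ≈ 0.10976)
o(N) = 0 (o(N) = N*0 = 0)
o(s) - U(213) = 0 - 1*(-40) = 0 + 40 = 40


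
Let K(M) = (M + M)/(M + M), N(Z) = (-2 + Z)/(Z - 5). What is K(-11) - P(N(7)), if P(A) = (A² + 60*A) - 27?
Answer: -513/4 ≈ -128.25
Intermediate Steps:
N(Z) = (-2 + Z)/(-5 + Z)
P(A) = -27 + A² + 60*A
K(M) = 1 (K(M) = (2*M)/((2*M)) = (2*M)*(1/(2*M)) = 1)
K(-11) - P(N(7)) = 1 - (-27 + ((-2 + 7)/(-5 + 7))² + 60*((-2 + 7)/(-5 + 7))) = 1 - (-27 + (5/2)² + 60*(5/2)) = 1 - (-27 + 25/4 + 150) = 1 - 1*517/4 = 1 - 517/4 = -513/4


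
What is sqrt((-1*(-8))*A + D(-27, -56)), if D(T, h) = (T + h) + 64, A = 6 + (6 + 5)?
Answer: 3*sqrt(13) ≈ 10.817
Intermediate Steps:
A = 17 (A = 6 + 11 = 17)
D(T, h) = 64 + T + h
sqrt((-1*(-8))*A + D(-27, -56)) = sqrt(-1*(-8)*17 + (64 - 27 - 56)) = sqrt(8*17 - 19) = sqrt(136 - 19) = sqrt(117) = 3*sqrt(13)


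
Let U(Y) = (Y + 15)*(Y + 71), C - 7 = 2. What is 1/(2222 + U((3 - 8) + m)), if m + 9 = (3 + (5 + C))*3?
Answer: 1/7838 ≈ 0.00012758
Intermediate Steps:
C = 9 (C = 7 + 2 = 9)
m = 42 (m = -9 + (3 + (5 + 9))*3 = -9 + (3 + 14)*3 = -9 + 17*3 = -9 + 51 = 42)
U(Y) = (15 + Y)*(71 + Y)
1/(2222 + U((3 - 8) + m)) = 1/(2222 + (1065 + ((3 - 8) + 42)² + 86*((3 - 8) + 42))) = 1/(2222 + (1065 + (-5 + 42)² + 86*(-5 + 42))) = 1/(2222 + (1065 + 37² + 86*37)) = 1/(2222 + (1065 + 1369 + 3182)) = 1/(2222 + 5616) = 1/7838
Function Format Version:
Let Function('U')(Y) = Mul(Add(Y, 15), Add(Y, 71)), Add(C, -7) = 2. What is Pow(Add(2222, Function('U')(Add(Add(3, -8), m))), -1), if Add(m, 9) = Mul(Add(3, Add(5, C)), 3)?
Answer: Rational(1, 7838) ≈ 0.00012758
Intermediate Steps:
C = 9 (C = Add(7, 2) = 9)
m = 42 (m = Add(-9, Mul(Add(3, Add(5, 9)), 3)) = Add(-9, Mul(Add(3, 14), 3)) = Add(-9, Mul(17, 3)) = Add(-9, 51) = 42)
Function('U')(Y) = Mul(Add(15, Y), Add(71, Y))
Pow(Add(2222, Function('U')(Add(Add(3, -8), m))), -1) = Pow(Add(2222, Add(1065, Pow(Add(Add(3, -8), 42), 2), Mul(86, Add(Add(3, -8), 42)))), -1) = Pow(Add(2222, Add(1065, Pow(Add(-5, 42), 2), Mul(86, Add(-5, 42)))), -1) = Pow(Add(2222, Add(1065, Pow(37, 2), Mul(86, 37))), -1) = Pow(Add(2222, Add(1065, 1369, 3182)), -1) = Pow(Add(2222, 5616), -1) = Pow(7838, -1) = Rational(1, 7838)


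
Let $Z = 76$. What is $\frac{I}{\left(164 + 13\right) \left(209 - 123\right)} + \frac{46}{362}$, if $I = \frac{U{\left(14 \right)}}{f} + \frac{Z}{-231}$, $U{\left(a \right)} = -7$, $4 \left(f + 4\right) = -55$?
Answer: $\frac{2871141269}{22593869991} \approx 0.12708$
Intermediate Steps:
$f = - \frac{71}{4}$ ($f = -4 + \frac{1}{4} \left(-55\right) = -4 - \frac{55}{4} = - \frac{71}{4} \approx -17.75$)
$I = \frac{1072}{16401}$ ($I = - \frac{7}{- \frac{71}{4}} + \frac{76}{-231} = \left(-7\right) \left(- \frac{4}{71}\right) + 76 \left(- \frac{1}{231}\right) = \frac{28}{71} - \frac{76}{231} = \frac{1072}{16401} \approx 0.065362$)
$\frac{I}{\left(164 + 13\right) \left(209 - 123\right)} + \frac{46}{362} = \frac{1072}{16401 \left(164 + 13\right) \left(209 - 123\right)} + \frac{46}{362} = \frac{1072}{16401 \cdot 177 \cdot 86} + 46 \cdot \frac{1}{362} = \frac{1072}{16401 \cdot 15222} + \frac{23}{181} = \frac{1072}{16401} \cdot \frac{1}{15222} + \frac{23}{181} = \frac{536}{124828011} + \frac{23}{181} = \frac{2871141269}{22593869991}$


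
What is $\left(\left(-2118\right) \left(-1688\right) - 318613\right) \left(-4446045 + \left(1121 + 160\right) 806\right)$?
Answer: $-11116497246189$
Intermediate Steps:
$\left(\left(-2118\right) \left(-1688\right) - 318613\right) \left(-4446045 + \left(1121 + 160\right) 806\right) = \left(3575184 - 318613\right) \left(-4446045 + 1281 \cdot 806\right) = 3256571 \left(-4446045 + 1032486\right) = 3256571 \left(-3413559\right) = -11116497246189$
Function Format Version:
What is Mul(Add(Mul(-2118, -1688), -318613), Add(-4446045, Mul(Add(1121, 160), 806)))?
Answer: -11116497246189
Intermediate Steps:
Mul(Add(Mul(-2118, -1688), -318613), Add(-4446045, Mul(Add(1121, 160), 806))) = Mul(Add(3575184, -318613), Add(-4446045, Mul(1281, 806))) = Mul(3256571, Add(-4446045, 1032486)) = Mul(3256571, -3413559) = -11116497246189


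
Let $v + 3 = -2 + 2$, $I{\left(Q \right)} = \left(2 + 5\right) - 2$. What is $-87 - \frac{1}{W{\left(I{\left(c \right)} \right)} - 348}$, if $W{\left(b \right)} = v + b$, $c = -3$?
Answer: $- \frac{30101}{346} \approx -86.997$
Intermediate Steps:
$I{\left(Q \right)} = 5$ ($I{\left(Q \right)} = 7 - 2 = 5$)
$v = -3$ ($v = -3 + \left(-2 + 2\right) = -3 + 0 = -3$)
$W{\left(b \right)} = -3 + b$
$-87 - \frac{1}{W{\left(I{\left(c \right)} \right)} - 348} = -87 - \frac{1}{\left(-3 + 5\right) - 348} = -87 - \frac{1}{2 - 348} = -87 - \frac{1}{-346} = -87 - - \frac{1}{346} = -87 + \frac{1}{346} = - \frac{30101}{346}$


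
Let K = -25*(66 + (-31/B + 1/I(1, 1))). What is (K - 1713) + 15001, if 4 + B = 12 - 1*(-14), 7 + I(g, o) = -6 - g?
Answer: 898976/77 ≈ 11675.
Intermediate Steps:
I(g, o) = -13 - g (I(g, o) = -7 + (-6 - g) = -13 - g)
B = 22 (B = -4 + (12 - 1*(-14)) = -4 + (12 + 14) = -4 + 26 = 22)
K = -124200/77 (K = -25*(66 + (-31/22 + 1/(-13 - 1*1))) = -25*(66 + (-31*1/22 + 1/(-13 - 1))) = -25*(66 + (-31/22 + 1/(-14))) = -25*(66 + (-31/22 + 1*(-1/14))) = -25*(66 + (-31/22 - 1/14)) = -25*(66 - 114/77) = -25*4968/77 = -124200/77 ≈ -1613.0)
(K - 1713) + 15001 = (-124200/77 - 1713) + 15001 = -256101/77 + 15001 = 898976/77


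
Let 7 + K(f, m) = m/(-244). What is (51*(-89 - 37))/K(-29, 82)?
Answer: 783972/895 ≈ 875.95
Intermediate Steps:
K(f, m) = -7 - m/244 (K(f, m) = -7 + m/(-244) = -7 + m*(-1/244) = -7 - m/244)
(51*(-89 - 37))/K(-29, 82) = (51*(-89 - 37))/(-7 - 1/244*82) = (51*(-126))/(-7 - 41/122) = -6426/(-895/122) = -6426*(-122/895) = 783972/895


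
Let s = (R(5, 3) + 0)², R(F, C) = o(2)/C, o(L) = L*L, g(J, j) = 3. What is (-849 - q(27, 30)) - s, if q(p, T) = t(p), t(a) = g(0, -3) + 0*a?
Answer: -7684/9 ≈ -853.78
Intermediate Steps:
t(a) = 3 (t(a) = 3 + 0*a = 3 + 0 = 3)
q(p, T) = 3
o(L) = L²
R(F, C) = 4/C (R(F, C) = 2²/C = 4/C)
s = 16/9 (s = (4/3 + 0)² = (4/3)² = 16/9 ≈ 1.7778)
(-849 - q(27, 30)) - s = (-849 - 1*3) - 1*16/9 = (-849 - 3) - 16/9 = -852 - 16/9 = -7684/9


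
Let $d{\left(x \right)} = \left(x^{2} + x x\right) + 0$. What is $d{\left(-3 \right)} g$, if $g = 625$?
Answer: $11250$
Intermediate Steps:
$d{\left(x \right)} = 2 x^{2}$ ($d{\left(x \right)} = \left(x^{2} + x^{2}\right) + 0 = 2 x^{2} + 0 = 2 x^{2}$)
$d{\left(-3 \right)} g = 2 \left(-3\right)^{2} \cdot 625 = 2 \cdot 9 \cdot 625 = 18 \cdot 625 = 11250$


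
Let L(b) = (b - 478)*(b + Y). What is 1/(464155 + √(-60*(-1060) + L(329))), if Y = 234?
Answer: 464155/215439884312 - I*√20287/215439884312 ≈ 2.1545e-6 - 6.6112e-10*I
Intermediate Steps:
L(b) = (-478 + b)*(234 + b) (L(b) = (b - 478)*(b + 234) = (-478 + b)*(234 + b))
1/(464155 + √(-60*(-1060) + L(329))) = 1/(464155 + √(-60*(-1060) + (-111852 + 329² - 244*329))) = 1/(464155 + √(63600 + (-111852 + 108241 - 80276))) = 1/(464155 + √(63600 - 83887)) = 1/(464155 + √(-20287)) = 1/(464155 + I*√20287)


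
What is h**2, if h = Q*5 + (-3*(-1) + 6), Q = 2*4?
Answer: 2401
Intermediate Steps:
Q = 8
h = 49 (h = 8*5 + (-3*(-1) + 6) = 40 + (3 + 6) = 40 + 9 = 49)
h**2 = 49**2 = 2401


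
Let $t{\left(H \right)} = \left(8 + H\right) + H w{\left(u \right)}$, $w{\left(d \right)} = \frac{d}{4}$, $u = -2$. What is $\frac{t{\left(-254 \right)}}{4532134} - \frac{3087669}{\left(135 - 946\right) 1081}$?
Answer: $\frac{13993625329417}{3973281088594} \approx 3.5219$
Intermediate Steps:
$w{\left(d \right)} = \frac{d}{4}$ ($w{\left(d \right)} = d \frac{1}{4} = \frac{d}{4}$)
$t{\left(H \right)} = 8 + \frac{H}{2}$ ($t{\left(H \right)} = \left(8 + H\right) + H \frac{1}{4} \left(-2\right) = \left(8 + H\right) + H \left(- \frac{1}{2}\right) = \left(8 + H\right) - \frac{H}{2} = 8 + \frac{H}{2}$)
$\frac{t{\left(-254 \right)}}{4532134} - \frac{3087669}{\left(135 - 946\right) 1081} = \frac{8 + \frac{1}{2} \left(-254\right)}{4532134} - \frac{3087669}{\left(135 - 946\right) 1081} = \left(8 - 127\right) \frac{1}{4532134} - \frac{3087669}{\left(-811\right) 1081} = \left(-119\right) \frac{1}{4532134} - \frac{3087669}{-876691} = - \frac{119}{4532134} - - \frac{3087669}{876691} = - \frac{119}{4532134} + \frac{3087669}{876691} = \frac{13993625329417}{3973281088594}$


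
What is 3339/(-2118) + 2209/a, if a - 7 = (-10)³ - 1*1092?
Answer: -3880159/1472010 ≈ -2.6360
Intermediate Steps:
a = -2085 (a = 7 + ((-10)³ - 1*1092) = 7 + (-1000 - 1092) = 7 - 2092 = -2085)
3339/(-2118) + 2209/a = 3339/(-2118) + 2209/(-2085) = 3339*(-1/2118) + 2209*(-1/2085) = -1113/706 - 2209/2085 = -3880159/1472010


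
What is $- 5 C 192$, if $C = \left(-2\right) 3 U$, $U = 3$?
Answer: $17280$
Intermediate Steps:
$C = -18$ ($C = \left(-2\right) 3 \cdot 3 = \left(-6\right) 3 = -18$)
$- 5 C 192 = \left(-5\right) \left(-18\right) 192 = 90 \cdot 192 = 17280$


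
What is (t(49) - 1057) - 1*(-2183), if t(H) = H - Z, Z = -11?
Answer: 1186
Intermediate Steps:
t(H) = 11 + H (t(H) = H - 1*(-11) = H + 11 = 11 + H)
(t(49) - 1057) - 1*(-2183) = ((11 + 49) - 1057) - 1*(-2183) = (60 - 1057) + 2183 = -997 + 2183 = 1186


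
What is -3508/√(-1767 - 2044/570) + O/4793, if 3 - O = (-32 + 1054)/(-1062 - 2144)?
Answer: 760/1097597 + 3508*I*√143815845/504617 ≈ 0.00069242 + 83.368*I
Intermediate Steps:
O = 760/229 (O = 3 - (-32 + 1054)/(-1062 - 2144) = 3 - 1022/(-3206) = 3 - 1022*(-1)/3206 = 3 - 1*(-73/229) = 3 + 73/229 = 760/229 ≈ 3.3188)
-3508/√(-1767 - 2044/570) + O/4793 = -3508/√(-1767 - 2044/570) + (760/229)/4793 = -3508/√(-1767 - 2044*1/570) + (760/229)*(1/4793) = -3508/√(-1767 - 1022/285) + 760/1097597 = -3508*(-I*√143815845/504617) + 760/1097597 = -(-3508)*I*√143815845/504617 + 760/1097597 = 3508*I*√143815845/504617 + 760/1097597 = 760/1097597 + 3508*I*√143815845/504617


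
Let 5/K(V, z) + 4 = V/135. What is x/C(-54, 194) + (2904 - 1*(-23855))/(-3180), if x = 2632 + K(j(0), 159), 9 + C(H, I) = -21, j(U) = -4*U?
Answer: -611237/6360 ≈ -96.106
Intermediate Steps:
C(H, I) = -30 (C(H, I) = -9 - 21 = -30)
K(V, z) = 5/(-4 + V/135)
x = 10523/4 (x = 2632 + 675/(-540 - 4*0) = 2632 + 675/(-540 + 0) = 2632 + 675/(-540) = 2632 + 675*(-1/540) = 2632 - 5/4 = 10523/4 ≈ 2630.8)
x/C(-54, 194) + (2904 - 1*(-23855))/(-3180) = (10523/4)/(-30) + (2904 - 1*(-23855))/(-3180) = (10523/4)*(-1/30) + (2904 + 23855)*(-1/3180) = -10523/120 + 26759*(-1/3180) = -10523/120 - 26759/3180 = -611237/6360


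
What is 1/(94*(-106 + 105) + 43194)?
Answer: 1/43100 ≈ 2.3202e-5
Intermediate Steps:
1/(94*(-106 + 105) + 43194) = 1/(94*(-1) + 43194) = 1/(-94 + 43194) = 1/43100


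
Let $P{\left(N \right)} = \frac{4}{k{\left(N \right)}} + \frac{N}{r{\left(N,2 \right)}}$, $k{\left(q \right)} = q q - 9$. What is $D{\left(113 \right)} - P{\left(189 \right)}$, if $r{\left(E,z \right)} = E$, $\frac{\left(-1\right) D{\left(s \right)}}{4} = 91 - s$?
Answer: $\frac{776735}{8928} \approx 87.0$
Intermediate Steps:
$D{\left(s \right)} = -364 + 4 s$ ($D{\left(s \right)} = - 4 \left(91 - s\right) = -364 + 4 s$)
$k{\left(q \right)} = -9 + q^{2}$ ($k{\left(q \right)} = q^{2} - 9 = -9 + q^{2}$)
$P{\left(N \right)} = 1 + \frac{4}{-9 + N^{2}}$ ($P{\left(N \right)} = \frac{4}{-9 + N^{2}} + \frac{N}{N} = \frac{4}{-9 + N^{2}} + 1 = 1 + \frac{4}{-9 + N^{2}}$)
$D{\left(113 \right)} - P{\left(189 \right)} = \left(-364 + 4 \cdot 113\right) - \frac{-5 + 189^{2}}{-9 + 189^{2}} = \left(-364 + 452\right) - \frac{-5 + 35721}{-9 + 35721} = 88 - \frac{1}{35712} \cdot 35716 = 88 - \frac{8929}{8928} = \frac{776735}{8928}$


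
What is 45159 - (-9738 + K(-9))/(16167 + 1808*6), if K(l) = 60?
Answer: 406660021/9005 ≈ 45159.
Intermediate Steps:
45159 - (-9738 + K(-9))/(16167 + 1808*6) = 45159 - (-9738 + 60)/(16167 + 1808*6) = 45159 - (-9678)/(16167 + 10848) = 45159 - (-9678)/27015 = 45159 - 1*(-3226/9005) = 45159 + 3226/9005 = 406660021/9005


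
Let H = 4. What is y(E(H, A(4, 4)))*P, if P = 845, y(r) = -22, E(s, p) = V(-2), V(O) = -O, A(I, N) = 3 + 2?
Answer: -18590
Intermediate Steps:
A(I, N) = 5
E(s, p) = 2 (E(s, p) = -1*(-2) = 2)
y(E(H, A(4, 4)))*P = -22*845 = -18590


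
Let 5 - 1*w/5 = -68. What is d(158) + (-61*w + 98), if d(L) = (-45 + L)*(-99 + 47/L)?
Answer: -5264621/158 ≈ -33320.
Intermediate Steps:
w = 365 (w = 25 - 5*(-68) = 25 + 340 = 365)
d(L) = (-99 + 47/L)*(-45 + L)
d(158) + (-61*w + 98) = (4502 - 2115/158 - 99*158) + (-61*365 + 98) = (4502 - 2115*1/158 - 15642) + (-22265 + 98) = (4502 - 2115/158 - 15642) - 22167 = -1762235/158 - 22167 = -5264621/158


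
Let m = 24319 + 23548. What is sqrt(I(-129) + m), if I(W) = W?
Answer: sqrt(47738) ≈ 218.49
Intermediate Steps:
m = 47867
sqrt(I(-129) + m) = sqrt(-129 + 47867) = sqrt(47738)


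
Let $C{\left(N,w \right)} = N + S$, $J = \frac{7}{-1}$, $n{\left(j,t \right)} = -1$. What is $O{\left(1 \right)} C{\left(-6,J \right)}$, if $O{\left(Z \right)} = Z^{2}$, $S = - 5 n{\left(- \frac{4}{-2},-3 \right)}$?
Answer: $-1$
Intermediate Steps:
$J = -7$ ($J = 7 \left(-1\right) = -7$)
$S = 5$ ($S = \left(-5\right) \left(-1\right) = 5$)
$C{\left(N,w \right)} = 5 + N$ ($C{\left(N,w \right)} = N + 5 = 5 + N$)
$O{\left(1 \right)} C{\left(-6,J \right)} = 1^{2} \left(5 - 6\right) = 1 \left(-1\right) = -1$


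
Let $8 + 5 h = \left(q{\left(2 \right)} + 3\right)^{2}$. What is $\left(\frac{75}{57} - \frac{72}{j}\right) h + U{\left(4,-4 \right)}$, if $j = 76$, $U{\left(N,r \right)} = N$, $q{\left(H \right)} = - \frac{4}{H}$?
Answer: $\frac{331}{95} \approx 3.4842$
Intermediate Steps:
$h = - \frac{7}{5}$ ($h = - \frac{8}{5} + \frac{\left(- \frac{4}{2} + 3\right)^{2}}{5} = - \frac{8}{5} + \frac{\left(\left(-4\right) \frac{1}{2} + 3\right)^{2}}{5} = - \frac{8}{5} + \frac{\left(-2 + 3\right)^{2}}{5} = - \frac{8}{5} + \frac{1^{2}}{5} = - \frac{8}{5} + \frac{1}{5} \cdot 1 = - \frac{8}{5} + \frac{1}{5} = - \frac{7}{5} \approx -1.4$)
$\left(\frac{75}{57} - \frac{72}{j}\right) h + U{\left(4,-4 \right)} = \left(\frac{75}{57} - \frac{72}{76}\right) \left(- \frac{7}{5}\right) + 4 = \left(75 \cdot \frac{1}{57} - \frac{18}{19}\right) \left(- \frac{7}{5}\right) + 4 = \left(\frac{25}{19} - \frac{18}{19}\right) \left(- \frac{7}{5}\right) + 4 = \frac{7}{19} \left(- \frac{7}{5}\right) + 4 = - \frac{49}{95} + 4 = \frac{331}{95}$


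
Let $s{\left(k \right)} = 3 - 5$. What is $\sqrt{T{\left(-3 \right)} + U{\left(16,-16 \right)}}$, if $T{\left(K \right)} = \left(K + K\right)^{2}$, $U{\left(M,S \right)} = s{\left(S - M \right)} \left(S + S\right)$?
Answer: $10$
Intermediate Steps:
$s{\left(k \right)} = -2$
$U{\left(M,S \right)} = - 4 S$ ($U{\left(M,S \right)} = - 2 \left(S + S\right) = - 2 \cdot 2 S = - 4 S$)
$T{\left(K \right)} = 4 K^{2}$ ($T{\left(K \right)} = \left(2 K\right)^{2} = 4 K^{2}$)
$\sqrt{T{\left(-3 \right)} + U{\left(16,-16 \right)}} = \sqrt{4 \left(-3\right)^{2} - -64} = \sqrt{4 \cdot 9 + 64} = \sqrt{36 + 64} = \sqrt{100} = 10$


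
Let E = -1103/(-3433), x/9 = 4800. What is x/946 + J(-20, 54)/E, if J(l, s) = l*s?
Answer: -1729888920/521719 ≈ -3315.8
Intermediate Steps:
x = 43200 (x = 9*4800 = 43200)
E = 1103/3433 (E = -1103*(-1/3433) = 1103/3433 ≈ 0.32129)
x/946 + J(-20, 54)/E = 43200/946 + (-20*54)/(1103/3433) = 43200*(1/946) - 1080*3433/1103 = 21600/473 - 3707640/1103 = -1729888920/521719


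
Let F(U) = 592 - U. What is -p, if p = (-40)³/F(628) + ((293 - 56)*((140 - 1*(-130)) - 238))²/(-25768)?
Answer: 13170688/28989 ≈ 454.33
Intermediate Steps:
p = -13170688/28989 (p = (-40)³/(592 - 1*628) + ((293 - 56)*((140 - 1*(-130)) - 238))²/(-25768) = -64000/(592 - 628) + (237*((140 + 130) - 238))²*(-1/25768) = -64000/(-36) + (237*(270 - 238))²*(-1/25768) = -64000*(-1/36) + (237*32)²*(-1/25768) = 16000/9 + 7584²*(-1/25768) = 16000/9 + 57517056*(-1/25768) = 16000/9 - 7189632/3221 = -13170688/28989 ≈ -454.33)
-p = -1*(-13170688/28989) = 13170688/28989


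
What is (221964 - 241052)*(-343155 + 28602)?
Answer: 6004187664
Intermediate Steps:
(221964 - 241052)*(-343155 + 28602) = -19088*(-314553) = 6004187664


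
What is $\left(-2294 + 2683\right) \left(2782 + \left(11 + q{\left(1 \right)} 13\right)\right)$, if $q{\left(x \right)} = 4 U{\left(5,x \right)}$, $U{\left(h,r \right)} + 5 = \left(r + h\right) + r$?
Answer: $1126933$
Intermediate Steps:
$U{\left(h,r \right)} = -5 + h + 2 r$ ($U{\left(h,r \right)} = -5 + \left(\left(r + h\right) + r\right) = -5 + \left(\left(h + r\right) + r\right) = -5 + \left(h + 2 r\right) = -5 + h + 2 r$)
$q{\left(x \right)} = 8 x$ ($q{\left(x \right)} = 4 \left(-5 + 5 + 2 x\right) = 4 \cdot 2 x = 8 x$)
$\left(-2294 + 2683\right) \left(2782 + \left(11 + q{\left(1 \right)} 13\right)\right) = \left(-2294 + 2683\right) \left(2782 + \left(11 + 8 \cdot 1 \cdot 13\right)\right) = 389 \left(2782 + \left(11 + 8 \cdot 13\right)\right) = 389 \left(2782 + \left(11 + 104\right)\right) = 389 \left(2782 + 115\right) = 389 \cdot 2897 = 1126933$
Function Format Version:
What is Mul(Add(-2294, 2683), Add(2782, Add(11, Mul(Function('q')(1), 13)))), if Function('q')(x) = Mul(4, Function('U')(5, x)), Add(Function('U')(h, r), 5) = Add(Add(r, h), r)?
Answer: 1126933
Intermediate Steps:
Function('U')(h, r) = Add(-5, h, Mul(2, r)) (Function('U')(h, r) = Add(-5, Add(Add(r, h), r)) = Add(-5, Add(Add(h, r), r)) = Add(-5, Add(h, Mul(2, r))) = Add(-5, h, Mul(2, r)))
Function('q')(x) = Mul(8, x) (Function('q')(x) = Mul(4, Add(-5, 5, Mul(2, x))) = Mul(4, Mul(2, x)) = Mul(8, x))
Mul(Add(-2294, 2683), Add(2782, Add(11, Mul(Function('q')(1), 13)))) = Mul(Add(-2294, 2683), Add(2782, Add(11, Mul(Mul(8, 1), 13)))) = Mul(389, Add(2782, Add(11, Mul(8, 13)))) = Mul(389, Add(2782, Add(11, 104))) = Mul(389, Add(2782, 115)) = Mul(389, 2897) = 1126933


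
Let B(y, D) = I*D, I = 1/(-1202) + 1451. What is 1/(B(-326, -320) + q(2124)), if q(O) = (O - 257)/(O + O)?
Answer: -2553048/1185429445613 ≈ -2.1537e-6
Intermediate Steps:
I = 1744101/1202 (I = -1/1202 + 1451 = 1744101/1202 ≈ 1451.0)
q(O) = (-257 + O)/(2*O) (q(O) = (-257 + O)/((2*O)) = (-257 + O)*(1/(2*O)) = (-257 + O)/(2*O))
B(y, D) = 1744101*D/1202
1/(B(-326, -320) + q(2124)) = 1/((1744101/1202)*(-320) + (1/2)*(-257 + 2124)/2124) = 1/(-279056160/601 + (1/2)*(1/2124)*1867) = 1/(-279056160/601 + 1867/4248) = 1/(-1185429445613/2553048) = -2553048/1185429445613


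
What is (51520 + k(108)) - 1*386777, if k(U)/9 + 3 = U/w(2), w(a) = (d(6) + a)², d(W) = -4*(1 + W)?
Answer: -56662753/169 ≈ -3.3528e+5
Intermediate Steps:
d(W) = -4 - 4*W
w(a) = (-28 + a)² (w(a) = ((-4 - 4*6) + a)² = ((-4 - 24) + a)² = (-28 + a)²)
k(U) = -27 + 9*U/676 (k(U) = -27 + 9*(U/((-28 + 2)²)) = -27 + 9*(U/((-26)²)) = -27 + 9*(U/676) = -27 + 9*U/676)
(51520 + k(108)) - 1*386777 = (51520 + (-27 + (9/676)*108)) - 1*386777 = (51520 + (-27 + 243/169)) - 386777 = (51520 - 4320/169) - 386777 = 8702560/169 - 386777 = -56662753/169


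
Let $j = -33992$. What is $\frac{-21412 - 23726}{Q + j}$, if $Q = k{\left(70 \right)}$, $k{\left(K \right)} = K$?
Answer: $\frac{22569}{16961} \approx 1.3306$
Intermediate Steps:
$Q = 70$
$\frac{-21412 - 23726}{Q + j} = \frac{-21412 - 23726}{70 - 33992} = - \frac{45138}{-33922} = \left(-45138\right) \left(- \frac{1}{33922}\right) = \frac{22569}{16961}$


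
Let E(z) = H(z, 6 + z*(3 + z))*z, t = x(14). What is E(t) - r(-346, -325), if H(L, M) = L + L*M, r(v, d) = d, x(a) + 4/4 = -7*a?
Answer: 93217636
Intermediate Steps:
x(a) = -1 - 7*a
t = -99 (t = -1 - 7*14 = -1 - 98 = -99)
E(z) = z**2*(7 + z*(3 + z)) (E(z) = (z*(1 + (6 + z*(3 + z))))*z = (z*(7 + z*(3 + z)))*z = z**2*(7 + z*(3 + z)))
E(t) - r(-346, -325) = (-99)**2*(7 + (-99)**2 + 3*(-99)) - 1*(-325) = 9801*(7 + 9801 - 297) + 325 = 9801*9511 + 325 = 93217311 + 325 = 93217636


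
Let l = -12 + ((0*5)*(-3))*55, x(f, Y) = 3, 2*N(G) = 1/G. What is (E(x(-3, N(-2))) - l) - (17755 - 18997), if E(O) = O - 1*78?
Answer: 1179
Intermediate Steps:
N(G) = 1/(2*G) (N(G) = (1/G)/2 = 1/(2*G))
l = -12 (l = -12 + (0*(-3))*55 = -12 + 0*55 = -12 + 0 = -12)
E(O) = -78 + O (E(O) = O - 78 = -78 + O)
(E(x(-3, N(-2))) - l) - (17755 - 18997) = ((-78 + 3) - 1*(-12)) - (17755 - 18997) = (-75 + 12) - 1*(-1242) = -63 + 1242 = 1179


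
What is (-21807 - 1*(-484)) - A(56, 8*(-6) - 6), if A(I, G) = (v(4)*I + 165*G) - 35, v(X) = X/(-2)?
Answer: -12266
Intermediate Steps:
v(X) = -X/2 (v(X) = X*(-½) = -X/2)
A(I, G) = -35 - 2*I + 165*G (A(I, G) = ((-½*4)*I + 165*G) - 35 = (-2*I + 165*G) - 35 = -35 - 2*I + 165*G)
(-21807 - 1*(-484)) - A(56, 8*(-6) - 6) = (-21807 - 1*(-484)) - (-35 - 2*56 + 165*(8*(-6) - 6)) = (-21807 + 484) - (-35 - 112 + 165*(-48 - 6)) = -21323 - (-35 - 112 + 165*(-54)) = -21323 - (-35 - 112 - 8910) = -21323 - 1*(-9057) = -21323 + 9057 = -12266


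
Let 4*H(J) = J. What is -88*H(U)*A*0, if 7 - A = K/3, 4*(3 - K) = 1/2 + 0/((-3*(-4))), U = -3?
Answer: 0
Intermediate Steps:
H(J) = J/4
K = 23/8 (K = 3 - (1/2 + 0/((-3*(-4))))/4 = 3 - (1*(½) + 0/12)/4 = 3 - (½ + 0*(1/12))/4 = 3 - (½ + 0)/4 = 3 - ¼*½ = 3 - ⅛ = 23/8 ≈ 2.8750)
A = 145/24 (A = 7 - 23/(8*3) = 7 - 1*23/24 = 7 - 23/24 = 145/24 ≈ 6.0417)
-88*H(U)*A*0 = -88*((¼)*(-3))*(145/24)*0 = -88*(-¾*145/24)*0 = -(-1595)*0/4 = -88*0 = 0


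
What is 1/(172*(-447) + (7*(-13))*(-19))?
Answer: -1/75155 ≈ -1.3306e-5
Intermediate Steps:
1/(172*(-447) + (7*(-13))*(-19)) = 1/(-76884 - 91*(-19)) = 1/(-76884 + 1729) = 1/(-75155) = -1/75155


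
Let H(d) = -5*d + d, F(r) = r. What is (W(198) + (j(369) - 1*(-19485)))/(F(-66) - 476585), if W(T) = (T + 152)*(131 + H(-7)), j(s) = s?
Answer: -75504/476651 ≈ -0.15841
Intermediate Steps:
H(d) = -4*d
W(T) = 24168 + 159*T (W(T) = (T + 152)*(131 - 4*(-7)) = (152 + T)*(131 + 28) = (152 + T)*159 = 24168 + 159*T)
(W(198) + (j(369) - 1*(-19485)))/(F(-66) - 476585) = ((24168 + 159*198) + (369 - 1*(-19485)))/(-66 - 476585) = ((24168 + 31482) + (369 + 19485))/(-476651) = (55650 + 19854)*(-1/476651) = 75504*(-1/476651) = -75504/476651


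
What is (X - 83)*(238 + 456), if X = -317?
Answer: -277600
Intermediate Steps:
(X - 83)*(238 + 456) = (-317 - 83)*(238 + 456) = -400*694 = -277600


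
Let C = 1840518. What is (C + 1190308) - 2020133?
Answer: 1010693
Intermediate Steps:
(C + 1190308) - 2020133 = (1840518 + 1190308) - 2020133 = 3030826 - 2020133 = 1010693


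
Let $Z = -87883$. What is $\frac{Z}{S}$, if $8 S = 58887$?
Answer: $- \frac{703064}{58887} \approx -11.939$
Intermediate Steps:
$S = \frac{58887}{8}$ ($S = \frac{1}{8} \cdot 58887 = \frac{58887}{8} \approx 7360.9$)
$\frac{Z}{S} = - \frac{87883}{\frac{58887}{8}} = \left(-87883\right) \frac{8}{58887} = - \frac{703064}{58887}$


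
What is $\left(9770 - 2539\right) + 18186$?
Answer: $25417$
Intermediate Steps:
$\left(9770 - 2539\right) + 18186 = 7231 + 18186 = 25417$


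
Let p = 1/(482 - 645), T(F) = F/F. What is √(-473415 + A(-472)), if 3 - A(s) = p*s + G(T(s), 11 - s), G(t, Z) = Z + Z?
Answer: I*√12603826018/163 ≈ 688.75*I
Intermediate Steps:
T(F) = 1
G(t, Z) = 2*Z
p = -1/163 (p = 1/(-163) = -1/163 ≈ -0.0061350)
A(s) = -19 + 327*s/163 (A(s) = 3 - (-s/163 + 2*(11 - s)) = 3 - (-s/163 + (22 - 2*s)) = 3 - (22 - 327*s/163) = 3 + (-22 + 327*s/163) = -19 + 327*s/163)
√(-473415 + A(-472)) = √(-473415 + (-19 + (327/163)*(-472))) = √(-473415 + (-19 - 154344/163)) = √(-473415 - 157441/163) = √(-77324086/163) = I*√12603826018/163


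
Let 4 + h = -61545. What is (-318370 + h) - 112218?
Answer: -492137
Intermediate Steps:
h = -61549 (h = -4 - 61545 = -61549)
(-318370 + h) - 112218 = (-318370 - 61549) - 112218 = -379919 - 112218 = -492137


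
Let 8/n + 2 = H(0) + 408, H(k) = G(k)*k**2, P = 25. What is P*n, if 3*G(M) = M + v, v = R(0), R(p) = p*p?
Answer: 100/203 ≈ 0.49261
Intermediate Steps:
R(p) = p**2
v = 0 (v = 0**2 = 0)
G(M) = M/3 (G(M) = (M + 0)/3 = M/3)
H(k) = k**3/3 (H(k) = (k/3)*k**2 = k**3/3)
n = 4/203 (n = 8/(-2 + ((1/3)*0**3 + 408)) = 8/(-2 + ((1/3)*0 + 408)) = 8/(-2 + (0 + 408)) = 8/(-2 + 408) = 8/406 = 8*(1/406) = 4/203 ≈ 0.019704)
P*n = 25*(4/203) = 100/203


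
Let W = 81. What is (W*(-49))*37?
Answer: -146853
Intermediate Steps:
(W*(-49))*37 = (81*(-49))*37 = -3969*37 = -146853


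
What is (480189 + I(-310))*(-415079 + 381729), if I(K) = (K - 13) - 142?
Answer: -15998795400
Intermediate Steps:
I(K) = -155 + K (I(K) = (-13 + K) - 142 = -155 + K)
(480189 + I(-310))*(-415079 + 381729) = (480189 + (-155 - 310))*(-415079 + 381729) = (480189 - 465)*(-33350) = 479724*(-33350) = -15998795400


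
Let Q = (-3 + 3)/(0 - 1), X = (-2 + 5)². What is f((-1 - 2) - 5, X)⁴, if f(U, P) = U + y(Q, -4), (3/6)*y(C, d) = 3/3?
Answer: 1296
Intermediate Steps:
X = 9 (X = 3² = 9)
Q = 0 (Q = 0/(-1) = 0*(-1) = 0)
y(C, d) = 2 (y(C, d) = 2*(3/3) = 2*(3*(⅓)) = 2*1 = 2)
f(U, P) = 2 + U (f(U, P) = U + 2 = 2 + U)
f((-1 - 2) - 5, X)⁴ = (2 + ((-1 - 2) - 5))⁴ = (2 + (-3 - 5))⁴ = (2 - 8)⁴ = (-6)⁴ = 1296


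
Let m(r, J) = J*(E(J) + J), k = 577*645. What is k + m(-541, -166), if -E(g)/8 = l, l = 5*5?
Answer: 432921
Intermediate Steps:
l = 25
E(g) = -200 (E(g) = -8*25 = -200)
k = 372165
m(r, J) = J*(-200 + J)
k + m(-541, -166) = 372165 - 166*(-200 - 166) = 372165 - 166*(-366) = 372165 + 60756 = 432921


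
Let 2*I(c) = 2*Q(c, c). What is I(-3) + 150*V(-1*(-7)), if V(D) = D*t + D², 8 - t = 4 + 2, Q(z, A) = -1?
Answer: 9449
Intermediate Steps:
t = 2 (t = 8 - (4 + 2) = 8 - 1*6 = 8 - 6 = 2)
V(D) = D² + 2*D (V(D) = D*2 + D² = 2*D + D² = D² + 2*D)
I(c) = -1 (I(c) = (2*(-1))/2 = (½)*(-2) = -1)
I(-3) + 150*V(-1*(-7)) = -1 + 150*((-1*(-7))*(2 - 1*(-7))) = -1 + 150*(7*(2 + 7)) = -1 + 150*(7*9) = -1 + 150*63 = -1 + 9450 = 9449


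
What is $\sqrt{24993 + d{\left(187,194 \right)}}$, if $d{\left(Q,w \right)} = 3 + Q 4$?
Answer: $4 \sqrt{1609} \approx 160.45$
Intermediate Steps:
$d{\left(Q,w \right)} = 3 + 4 Q$
$\sqrt{24993 + d{\left(187,194 \right)}} = \sqrt{24993 + \left(3 + 4 \cdot 187\right)} = \sqrt{24993 + \left(3 + 748\right)} = \sqrt{24993 + 751} = \sqrt{25744} = 4 \sqrt{1609}$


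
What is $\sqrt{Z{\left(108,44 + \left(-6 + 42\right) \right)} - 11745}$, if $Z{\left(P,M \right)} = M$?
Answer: $i \sqrt{11665} \approx 108.0 i$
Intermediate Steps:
$\sqrt{Z{\left(108,44 + \left(-6 + 42\right) \right)} - 11745} = \sqrt{\left(44 + \left(-6 + 42\right)\right) - 11745} = \sqrt{\left(44 + 36\right) - 11745} = \sqrt{80 - 11745} = \sqrt{-11665} = i \sqrt{11665}$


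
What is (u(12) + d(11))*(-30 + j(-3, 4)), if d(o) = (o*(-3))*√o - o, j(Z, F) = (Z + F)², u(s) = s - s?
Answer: 319 + 957*√11 ≈ 3493.0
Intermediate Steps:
u(s) = 0
j(Z, F) = (F + Z)²
d(o) = -o - 3*o^(3/2) (d(o) = (-3*o)*√o - o = -3*o^(3/2) - o = -o - 3*o^(3/2))
(u(12) + d(11))*(-30 + j(-3, 4)) = (0 + (-1*11 - 33*√11))*(-30 + (4 - 3)²) = (0 + (-11 - 33*√11))*(-30 + 1²) = (0 + (-11 - 33*√11))*(-30 + 1) = (-11 - 33*√11)*(-29) = 319 + 957*√11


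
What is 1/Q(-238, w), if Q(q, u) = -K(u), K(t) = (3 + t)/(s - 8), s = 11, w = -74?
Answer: 3/71 ≈ 0.042253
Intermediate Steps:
K(t) = 1 + t/3 (K(t) = (3 + t)/(11 - 8) = (3 + t)/3 = (3 + t)*(⅓) = 1 + t/3)
Q(q, u) = -1 - u/3 (Q(q, u) = -(1 + u/3) = -1 - u/3)
1/Q(-238, w) = 1/(-1 - ⅓*(-74)) = 1/(-1 + 74/3) = 1/(71/3) = 3/71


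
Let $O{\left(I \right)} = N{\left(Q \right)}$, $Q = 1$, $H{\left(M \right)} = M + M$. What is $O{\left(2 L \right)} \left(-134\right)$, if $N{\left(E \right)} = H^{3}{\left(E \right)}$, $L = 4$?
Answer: $-1072$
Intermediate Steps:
$H{\left(M \right)} = 2 M$
$N{\left(E \right)} = 8 E^{3}$ ($N{\left(E \right)} = \left(2 E\right)^{3} = 8 E^{3}$)
$O{\left(I \right)} = 8$ ($O{\left(I \right)} = 8 \cdot 1^{3} = 8 \cdot 1 = 8$)
$O{\left(2 L \right)} \left(-134\right) = 8 \left(-134\right) = -1072$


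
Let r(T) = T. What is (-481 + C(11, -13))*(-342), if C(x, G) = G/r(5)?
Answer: 826956/5 ≈ 1.6539e+5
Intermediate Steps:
C(x, G) = G/5
(-481 + C(11, -13))*(-342) = (-481 + (1/5)*(-13))*(-342) = (-481 - 13/5)*(-342) = -2418/5*(-342) = 826956/5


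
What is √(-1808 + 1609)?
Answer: I*√199 ≈ 14.107*I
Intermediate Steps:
√(-1808 + 1609) = √(-199) = I*√199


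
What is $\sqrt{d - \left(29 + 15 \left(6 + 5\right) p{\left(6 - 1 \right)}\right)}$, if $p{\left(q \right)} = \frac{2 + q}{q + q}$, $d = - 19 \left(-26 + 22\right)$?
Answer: $\frac{i \sqrt{274}}{2} \approx 8.2765 i$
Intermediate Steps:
$d = 76$ ($d = \left(-19\right) \left(-4\right) = 76$)
$p{\left(q \right)} = \frac{2 + q}{2 q}$
$\sqrt{d - \left(29 + 15 \left(6 + 5\right) p{\left(6 - 1 \right)}\right)} = \sqrt{76 - \left(29 + 15 \left(6 + 5\right) \frac{2 + \left(6 - 1\right)}{2 \left(6 - 1\right)}\right)} = \sqrt{76 - \left(29 + 15 \cdot 11 \frac{2 + 5}{2 \cdot 5}\right)} = \sqrt{76 - \left(29 + 15 \cdot 11 \cdot \frac{1}{2} \cdot \frac{1}{5} \cdot 7\right)} = \sqrt{76 - \left(29 + 15 \cdot 11 \cdot \frac{7}{10}\right)} = \sqrt{76 - \frac{289}{2}} = \sqrt{- \frac{137}{2}} = \frac{i \sqrt{274}}{2}$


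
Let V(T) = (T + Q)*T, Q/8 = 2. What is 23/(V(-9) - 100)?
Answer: -23/163 ≈ -0.14110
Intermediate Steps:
Q = 16 (Q = 8*2 = 16)
V(T) = T*(16 + T) (V(T) = (T + 16)*T = (16 + T)*T = T*(16 + T))
23/(V(-9) - 100) = 23/(-9*(16 - 9) - 100) = 23/(-9*7 - 100) = 23/(-63 - 100) = 23/(-163) = 23*(-1/163) = -23/163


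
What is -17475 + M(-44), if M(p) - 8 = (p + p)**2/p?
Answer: -17643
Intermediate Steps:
M(p) = 8 + 4*p (M(p) = 8 + (p + p)**2/p = 8 + (2*p)**2/p = 8 + (4*p**2)/p = 8 + 4*p)
-17475 + M(-44) = -17475 + (8 + 4*(-44)) = -17475 + (8 - 176) = -17475 - 168 = -17643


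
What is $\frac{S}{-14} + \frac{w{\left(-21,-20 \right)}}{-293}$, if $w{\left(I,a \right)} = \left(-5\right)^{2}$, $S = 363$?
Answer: $- \frac{106709}{4102} \approx -26.014$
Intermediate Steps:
$w{\left(I,a \right)} = 25$
$\frac{S}{-14} + \frac{w{\left(-21,-20 \right)}}{-293} = \frac{363}{-14} + \frac{25}{-293} = 363 \left(- \frac{1}{14}\right) + 25 \left(- \frac{1}{293}\right) = - \frac{363}{14} - \frac{25}{293} = - \frac{106709}{4102}$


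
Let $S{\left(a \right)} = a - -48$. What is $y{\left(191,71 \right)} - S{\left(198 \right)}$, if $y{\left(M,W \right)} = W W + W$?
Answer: $4866$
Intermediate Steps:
$y{\left(M,W \right)} = W + W^{2}$ ($y{\left(M,W \right)} = W^{2} + W = W + W^{2}$)
$S{\left(a \right)} = 48 + a$ ($S{\left(a \right)} = a + 48 = 48 + a$)
$y{\left(191,71 \right)} - S{\left(198 \right)} = 71 \left(1 + 71\right) - \left(48 + 198\right) = 71 \cdot 72 - 246 = 5112 - 246 = 4866$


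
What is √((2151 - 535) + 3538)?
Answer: √5154 ≈ 71.791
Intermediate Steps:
√((2151 - 535) + 3538) = √(1616 + 3538) = √5154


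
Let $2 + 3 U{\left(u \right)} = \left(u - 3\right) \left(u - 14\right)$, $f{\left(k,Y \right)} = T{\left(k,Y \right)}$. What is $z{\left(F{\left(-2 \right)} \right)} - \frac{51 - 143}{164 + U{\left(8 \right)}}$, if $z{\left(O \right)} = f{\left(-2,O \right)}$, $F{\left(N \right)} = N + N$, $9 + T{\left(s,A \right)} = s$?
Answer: $- \frac{52}{5} \approx -10.4$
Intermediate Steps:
$T{\left(s,A \right)} = -9 + s$
$F{\left(N \right)} = 2 N$
$f{\left(k,Y \right)} = -9 + k$
$z{\left(O \right)} = -11$ ($z{\left(O \right)} = -9 - 2 = -11$)
$U{\left(u \right)} = - \frac{2}{3} + \frac{\left(-14 + u\right) \left(-3 + u\right)}{3}$ ($U{\left(u \right)} = - \frac{2}{3} + \frac{\left(u - 3\right) \left(u - 14\right)}{3} = - \frac{2}{3} + \frac{\left(-3 + u\right) \left(-14 + u\right)}{3} = - \frac{2}{3} + \frac{\left(-14 + u\right) \left(-3 + u\right)}{3}$)
$z{\left(F{\left(-2 \right)} \right)} - \frac{51 - 143}{164 + U{\left(8 \right)}} = -11 - \frac{51 - 143}{164 + \left(\frac{40}{3} - \frac{136}{3} + \frac{8^{2}}{3}\right)} = -11 - - \frac{92}{164 + \left(\frac{40}{3} - \frac{136}{3} + \frac{1}{3} \cdot 64\right)} = -11 - - \frac{92}{164 + \left(\frac{40}{3} - \frac{136}{3} + \frac{64}{3}\right)} = -11 - - \frac{92}{164 - \frac{32}{3}} = -11 - - \frac{92}{\frac{460}{3}} = -11 - \left(-92\right) \frac{3}{460} = -11 - - \frac{3}{5} = -11 + \frac{3}{5} = - \frac{52}{5}$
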